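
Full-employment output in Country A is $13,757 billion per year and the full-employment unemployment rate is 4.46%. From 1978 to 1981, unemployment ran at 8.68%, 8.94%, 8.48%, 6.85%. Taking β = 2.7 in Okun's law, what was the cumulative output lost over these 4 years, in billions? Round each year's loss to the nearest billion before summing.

Year 1978: gap = -2.7 × (8.68 - 4.46) = -11.394%, loss ≈ 13757 × 11.394/100 ≈ 1567.
Year 1979: gap = -2.7 × (8.94 - 4.46) = -12.096%, loss ≈ 13757 × 12.096/100 ≈ 1664.
Year 1980: gap = -2.7 × (8.48 - 4.46) = -10.854%, loss ≈ 13757 × 10.854/100 ≈ 1493.
Year 1981: gap = -2.7 × (6.85 - 4.46) = -6.453%, loss ≈ 13757 × 6.453/100 ≈ 888.
Total lost output = 1567 + 1664 + 1493 + 888 = 5612 billion.

$5,612 billion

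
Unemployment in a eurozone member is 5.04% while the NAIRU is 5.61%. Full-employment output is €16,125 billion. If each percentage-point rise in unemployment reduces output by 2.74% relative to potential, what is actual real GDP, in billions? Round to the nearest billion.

Unemployment gap = 5.04 - 5.61 = -0.57 points, so the output gap is -2.74 × (-0.57) = 1.5618%.
Actual GDP = 16125 × (1 + 1.5618/100) = 16125 × 1.015618 ≈ 16377 billion.

€16,377 billion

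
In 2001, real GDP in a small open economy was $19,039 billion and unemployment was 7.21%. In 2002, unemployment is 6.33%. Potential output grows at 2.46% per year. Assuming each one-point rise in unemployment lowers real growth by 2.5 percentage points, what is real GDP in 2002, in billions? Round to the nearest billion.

$19,926 billion

Δu = 6.33 - 7.21 = -0.88 points.
Okun's law (growth form): g_Y = g_Y* - β × Δu = 2.46 - 2.5 × (-0.88) = 2.46 + 2.2 = 4.66%.
Real GDP in the next year = 19039 × (1 + 4.66/100) = 19039 × 1.0466 ≈ 19926 billion.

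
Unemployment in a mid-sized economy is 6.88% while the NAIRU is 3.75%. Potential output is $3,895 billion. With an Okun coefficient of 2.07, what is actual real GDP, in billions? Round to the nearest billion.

Unemployment gap = 6.88 - 3.75 = 3.13 points, so the output gap is -2.07 × 3.13 = -6.4791%.
Actual GDP = 3895 × (1 - 6.4791/100) = 3895 × 0.935209 ≈ 3643 billion.

$3,643 billion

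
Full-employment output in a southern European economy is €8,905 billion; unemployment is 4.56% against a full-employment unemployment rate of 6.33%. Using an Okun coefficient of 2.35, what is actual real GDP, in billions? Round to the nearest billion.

€9,275 billion

Unemployment gap = 4.56 - 6.33 = -1.77 points, so the output gap is -2.35 × (-1.77) = 4.1595%.
Actual GDP = 8905 × (1 + 4.1595/100) = 8905 × 1.041595 ≈ 9275 billion.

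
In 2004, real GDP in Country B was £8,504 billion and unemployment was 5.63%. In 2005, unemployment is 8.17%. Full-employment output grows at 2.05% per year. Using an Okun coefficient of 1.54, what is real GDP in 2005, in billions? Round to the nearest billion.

£8,346 billion

Δu = 8.17 - 5.63 = 2.54 points.
Okun's law (growth form): g_Y = g_Y* - β × Δu = 2.05 - 1.54 × (2.54) = 2.05 - 3.9116 = -1.8616%.
Real GDP in the next year = 8504 × (1 - 1.8616/100) = 8504 × 0.981384 ≈ 8346 billion.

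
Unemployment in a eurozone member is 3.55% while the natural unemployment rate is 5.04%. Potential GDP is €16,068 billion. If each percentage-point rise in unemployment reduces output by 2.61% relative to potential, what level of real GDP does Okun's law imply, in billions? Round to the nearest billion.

Unemployment gap = 3.55 - 5.04 = -1.49 points, so the output gap is -2.61 × (-1.49) = 3.8889%.
Actual GDP = 16068 × (1 + 3.8889/100) = 16068 × 1.038889 ≈ 16693 billion.

€16,693 billion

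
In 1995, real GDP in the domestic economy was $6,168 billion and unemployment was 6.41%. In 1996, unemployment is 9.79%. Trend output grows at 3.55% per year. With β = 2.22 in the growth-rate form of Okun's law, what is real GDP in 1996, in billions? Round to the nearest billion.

$5,924 billion

Δu = 9.79 - 6.41 = 3.38 points.
Okun's law (growth form): g_Y = g_Y* - β × Δu = 3.55 - 2.22 × (3.38) = 3.55 - 7.5036 = -3.9536%.
Real GDP in the next year = 6168 × (1 - 3.9536/100) = 6168 × 0.960464 ≈ 5924 billion.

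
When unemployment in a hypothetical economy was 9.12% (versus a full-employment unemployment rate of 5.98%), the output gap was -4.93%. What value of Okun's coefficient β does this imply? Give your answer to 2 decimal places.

Okun's law: output gap = -β × (u - u*).
-4.93 = -β × (9.12 - 5.98) = -β × 3.14, so β = 4.93/3.14 = 1.57.

β ≈ 1.57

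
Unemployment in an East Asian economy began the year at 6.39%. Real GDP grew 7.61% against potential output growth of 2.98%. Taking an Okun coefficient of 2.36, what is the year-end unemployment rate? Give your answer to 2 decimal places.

4.43%

Growth-rate Okun's law: g_Y = g_Y* - β × Δu, so Δu = (g_Y* - g_Y)/β.
Δu = (2.98 - 7.61)/2.36 = -4.63/2.36 = -1.96 percentage points.
Year-end unemployment = 6.39 - 1.96 = 4.43%.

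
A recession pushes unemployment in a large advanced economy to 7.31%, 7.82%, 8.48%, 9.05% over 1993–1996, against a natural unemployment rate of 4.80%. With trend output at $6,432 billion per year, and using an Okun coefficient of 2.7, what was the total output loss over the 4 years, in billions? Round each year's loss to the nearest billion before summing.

$2,337 billion

Year 1993: gap = -2.7 × (7.31 - 4.8) = -6.777%, loss ≈ 6432 × 6.777/100 ≈ 436.
Year 1994: gap = -2.7 × (7.82 - 4.8) = -8.154%, loss ≈ 6432 × 8.154/100 ≈ 524.
Year 1995: gap = -2.7 × (8.48 - 4.8) = -9.936%, loss ≈ 6432 × 9.936/100 ≈ 639.
Year 1996: gap = -2.7 × (9.05 - 4.8) = -11.475%, loss ≈ 6432 × 11.475/100 ≈ 738.
Total lost output = 436 + 524 + 639 + 738 = 2337 billion.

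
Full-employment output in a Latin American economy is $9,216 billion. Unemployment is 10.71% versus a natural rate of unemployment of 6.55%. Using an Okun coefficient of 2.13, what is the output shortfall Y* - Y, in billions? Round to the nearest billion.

Output gap = -2.13 × (10.71 - 6.55) = -2.13 × 4.16 = -8.8608%.
Actual GDP ≈ 9216 × 0.911392 ≈ 8399 billion, so the shortfall is 9216 - 8399 = 817 billion.

$817 billion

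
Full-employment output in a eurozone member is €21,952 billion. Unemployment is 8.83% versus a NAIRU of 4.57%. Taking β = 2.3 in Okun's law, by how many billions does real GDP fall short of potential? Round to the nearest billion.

€2,151 billion

Output gap = -2.3 × (8.83 - 4.57) = -2.3 × 4.26 = -9.798%.
Actual GDP ≈ 21952 × 0.90202 ≈ 19801 billion, so the shortfall is 21952 - 19801 = 2151 billion.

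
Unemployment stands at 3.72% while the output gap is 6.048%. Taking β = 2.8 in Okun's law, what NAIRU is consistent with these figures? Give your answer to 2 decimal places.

5.88%

From Okun's law, u - u* = -(output gap)/β = -(6.048)/2.8 = -2.16 points.
So u* = 3.72 + 2.16 = 5.88%.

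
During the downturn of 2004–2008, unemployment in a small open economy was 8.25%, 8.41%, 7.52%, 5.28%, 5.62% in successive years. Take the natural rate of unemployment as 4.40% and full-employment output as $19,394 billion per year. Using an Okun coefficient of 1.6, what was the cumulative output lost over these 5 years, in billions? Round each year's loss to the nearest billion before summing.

$4,059 billion

Year 2004: gap = -1.6 × (8.25 - 4.4) = -6.16%, loss ≈ 19394 × 6.16/100 ≈ 1195.
Year 2005: gap = -1.6 × (8.41 - 4.4) = -6.416%, loss ≈ 19394 × 6.416/100 ≈ 1244.
Year 2006: gap = -1.6 × (7.52 - 4.4) = -4.992%, loss ≈ 19394 × 4.992/100 ≈ 968.
Year 2007: gap = -1.6 × (5.28 - 4.4) = -1.408%, loss ≈ 19394 × 1.408/100 ≈ 273.
Year 2008: gap = -1.6 × (5.62 - 4.4) = -1.952%, loss ≈ 19394 × 1.952/100 ≈ 379.
Total lost output = 1195 + 1244 + 968 + 273 + 379 = 4059 billion.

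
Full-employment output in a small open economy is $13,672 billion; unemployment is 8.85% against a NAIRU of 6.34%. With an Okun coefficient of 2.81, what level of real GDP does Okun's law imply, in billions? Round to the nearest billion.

$12,708 billion

Unemployment gap = 8.85 - 6.34 = 2.51 points, so the output gap is -2.81 × 2.51 = -7.0531%.
Actual GDP = 13672 × (1 - 7.0531/100) = 13672 × 0.929469 ≈ 12708 billion.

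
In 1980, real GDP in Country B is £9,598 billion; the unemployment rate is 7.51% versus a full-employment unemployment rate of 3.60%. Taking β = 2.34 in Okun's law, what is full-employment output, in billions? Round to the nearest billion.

£10,565 billion

Unemployment gap = 7.51 - 3.6 = 3.91 points, so output gap = -2.34 × 3.91 = -9.1494%.
Since Y = Y* × (1 + gap/100), Y* = 9598/0.908506 ≈ 10565 billion.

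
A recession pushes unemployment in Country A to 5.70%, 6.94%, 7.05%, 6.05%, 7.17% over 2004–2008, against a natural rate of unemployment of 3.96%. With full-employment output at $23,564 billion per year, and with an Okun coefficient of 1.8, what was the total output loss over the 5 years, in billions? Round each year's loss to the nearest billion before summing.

$5,561 billion

Year 2004: gap = -1.8 × (5.7 - 3.96) = -3.132%, loss ≈ 23564 × 3.132/100 ≈ 738.
Year 2005: gap = -1.8 × (6.94 - 3.96) = -5.364%, loss ≈ 23564 × 5.364/100 ≈ 1264.
Year 2006: gap = -1.8 × (7.05 - 3.96) = -5.562%, loss ≈ 23564 × 5.562/100 ≈ 1311.
Year 2007: gap = -1.8 × (6.05 - 3.96) = -3.762%, loss ≈ 23564 × 3.762/100 ≈ 886.
Year 2008: gap = -1.8 × (7.17 - 3.96) = -5.778%, loss ≈ 23564 × 5.778/100 ≈ 1362.
Total lost output = 738 + 1264 + 1311 + 886 + 1362 = 5561 billion.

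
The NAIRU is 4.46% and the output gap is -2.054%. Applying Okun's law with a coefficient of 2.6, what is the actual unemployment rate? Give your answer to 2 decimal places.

From Okun's law, u - u* = -(output gap)/β = -(-2.054)/2.6 = 0.79 points.
So u = 4.46 + 0.79 = 5.25%.

5.25%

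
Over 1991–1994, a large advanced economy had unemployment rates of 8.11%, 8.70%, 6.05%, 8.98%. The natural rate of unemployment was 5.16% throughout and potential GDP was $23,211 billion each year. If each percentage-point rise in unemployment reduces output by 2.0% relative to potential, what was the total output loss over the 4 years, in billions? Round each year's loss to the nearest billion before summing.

Year 1991: gap = -2.0 × (8.11 - 5.16) = -5.9%, loss ≈ 23211 × 5.9/100 ≈ 1369.
Year 1992: gap = -2.0 × (8.7 - 5.16) = -7.08%, loss ≈ 23211 × 7.08/100 ≈ 1643.
Year 1993: gap = -2.0 × (6.05 - 5.16) = -1.78%, loss ≈ 23211 × 1.78/100 ≈ 413.
Year 1994: gap = -2.0 × (8.98 - 5.16) = -7.64%, loss ≈ 23211 × 7.64/100 ≈ 1773.
Total lost output = 1369 + 1643 + 413 + 1773 = 5198 billion.

$5,198 billion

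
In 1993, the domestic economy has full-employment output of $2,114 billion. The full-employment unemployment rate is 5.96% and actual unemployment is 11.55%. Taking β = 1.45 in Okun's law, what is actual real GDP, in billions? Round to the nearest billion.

$1,943 billion

Unemployment gap = 11.55 - 5.96 = 5.59 points, so the output gap is -1.45 × 5.59 = -8.1055%.
Actual GDP = 2114 × (1 - 8.1055/100) = 2114 × 0.918945 ≈ 1943 billion.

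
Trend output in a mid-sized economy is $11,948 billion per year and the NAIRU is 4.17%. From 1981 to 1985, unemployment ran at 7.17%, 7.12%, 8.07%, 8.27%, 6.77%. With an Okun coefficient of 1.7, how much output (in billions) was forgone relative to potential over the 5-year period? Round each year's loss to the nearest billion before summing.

Year 1981: gap = -1.7 × (7.17 - 4.17) = -5.1%, loss ≈ 11948 × 5.1/100 ≈ 609.
Year 1982: gap = -1.7 × (7.12 - 4.17) = -5.015%, loss ≈ 11948 × 5.015/100 ≈ 599.
Year 1983: gap = -1.7 × (8.07 - 4.17) = -6.63%, loss ≈ 11948 × 6.63/100 ≈ 792.
Year 1984: gap = -1.7 × (8.27 - 4.17) = -6.97%, loss ≈ 11948 × 6.97/100 ≈ 833.
Year 1985: gap = -1.7 × (6.77 - 4.17) = -4.42%, loss ≈ 11948 × 4.42/100 ≈ 528.
Total lost output = 609 + 599 + 792 + 833 + 528 = 3361 billion.

$3,361 billion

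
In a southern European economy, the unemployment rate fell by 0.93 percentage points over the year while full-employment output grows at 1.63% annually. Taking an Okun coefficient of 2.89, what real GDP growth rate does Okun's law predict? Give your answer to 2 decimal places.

Growth-rate Okun's law: g_Y = g_Y* - β × Δu.
g_Y = 1.63 - 2.89 × (-0.93) = 1.63 + 2.6877 = 4.3177%, i.e. 4.32% to 2 d.p.

4.32%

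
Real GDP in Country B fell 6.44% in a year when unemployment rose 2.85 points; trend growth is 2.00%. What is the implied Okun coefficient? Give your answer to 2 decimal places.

β ≈ 2.96

Growth form: g_Y = g_Y* - β × Δu, so β = (g_Y* - g_Y)/Δu.
β = (2 + 6.44)/2.85 = 8.44/2.85 = 2.96.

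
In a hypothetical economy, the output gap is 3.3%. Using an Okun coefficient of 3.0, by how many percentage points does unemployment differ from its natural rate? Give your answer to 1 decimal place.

-1.1 percentage points

Okun's law: output gap = -β × (u - u*), so u - u* = -(output gap)/β.
u - u* = -(3.3)/3.0 = -1.1 percentage points.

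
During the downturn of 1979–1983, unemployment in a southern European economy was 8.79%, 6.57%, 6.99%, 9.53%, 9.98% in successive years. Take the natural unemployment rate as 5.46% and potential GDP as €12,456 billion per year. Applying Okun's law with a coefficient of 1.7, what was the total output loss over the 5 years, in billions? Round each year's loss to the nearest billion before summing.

Year 1979: gap = -1.7 × (8.79 - 5.46) = -5.661%, loss ≈ 12456 × 5.661/100 ≈ 705.
Year 1980: gap = -1.7 × (6.57 - 5.46) = -1.887%, loss ≈ 12456 × 1.887/100 ≈ 235.
Year 1981: gap = -1.7 × (6.99 - 5.46) = -2.601%, loss ≈ 12456 × 2.601/100 ≈ 324.
Year 1982: gap = -1.7 × (9.53 - 5.46) = -6.919%, loss ≈ 12456 × 6.919/100 ≈ 862.
Year 1983: gap = -1.7 × (9.98 - 5.46) = -7.684%, loss ≈ 12456 × 7.684/100 ≈ 957.
Total lost output = 705 + 235 + 324 + 862 + 957 = 3083 billion.

€3,083 billion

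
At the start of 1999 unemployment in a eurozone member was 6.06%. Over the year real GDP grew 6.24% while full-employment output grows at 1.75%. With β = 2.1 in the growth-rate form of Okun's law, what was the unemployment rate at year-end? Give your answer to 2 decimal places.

3.92%

Growth-rate Okun's law: g_Y = g_Y* - β × Δu, so Δu = (g_Y* - g_Y)/β.
Δu = (1.75 - 6.24)/2.1 = -4.49/2.1 = -2.14 percentage points.
Year-end unemployment = 6.06 - 2.14 = 3.92%.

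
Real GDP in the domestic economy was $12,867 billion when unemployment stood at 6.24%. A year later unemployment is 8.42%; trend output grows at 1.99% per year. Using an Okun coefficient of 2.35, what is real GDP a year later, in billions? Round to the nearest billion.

Δu = 8.42 - 6.24 = 2.18 points.
Okun's law (growth form): g_Y = g_Y* - β × Δu = 1.99 - 2.35 × (2.18) = 1.99 - 5.123 = -3.133%.
Real GDP in the next year = 12867 × (1 - 3.133/100) = 12867 × 0.96867 ≈ 12464 billion.

$12,464 billion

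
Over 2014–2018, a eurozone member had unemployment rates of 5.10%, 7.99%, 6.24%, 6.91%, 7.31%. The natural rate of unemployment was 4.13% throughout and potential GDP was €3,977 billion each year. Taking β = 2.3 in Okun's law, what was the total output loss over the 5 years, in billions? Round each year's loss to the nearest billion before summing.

€1,180 billion

Year 2014: gap = -2.3 × (5.1 - 4.13) = -2.231%, loss ≈ 3977 × 2.231/100 ≈ 89.
Year 2015: gap = -2.3 × (7.99 - 4.13) = -8.878%, loss ≈ 3977 × 8.878/100 ≈ 353.
Year 2016: gap = -2.3 × (6.24 - 4.13) = -4.853%, loss ≈ 3977 × 4.853/100 ≈ 193.
Year 2017: gap = -2.3 × (6.91 - 4.13) = -6.394%, loss ≈ 3977 × 6.394/100 ≈ 254.
Year 2018: gap = -2.3 × (7.31 - 4.13) = -7.314%, loss ≈ 3977 × 7.314/100 ≈ 291.
Total lost output = 89 + 353 + 193 + 254 + 291 = 1180 billion.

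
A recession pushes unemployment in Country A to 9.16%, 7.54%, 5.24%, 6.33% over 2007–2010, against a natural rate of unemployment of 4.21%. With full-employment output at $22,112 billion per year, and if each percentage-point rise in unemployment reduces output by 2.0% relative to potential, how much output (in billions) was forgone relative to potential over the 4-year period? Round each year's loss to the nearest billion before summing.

$5,056 billion

Year 2007: gap = -2.0 × (9.16 - 4.21) = -9.9%, loss ≈ 22112 × 9.9/100 ≈ 2189.
Year 2008: gap = -2.0 × (7.54 - 4.21) = -6.66%, loss ≈ 22112 × 6.66/100 ≈ 1473.
Year 2009: gap = -2.0 × (5.24 - 4.21) = -2.06%, loss ≈ 22112 × 2.06/100 ≈ 456.
Year 2010: gap = -2.0 × (6.33 - 4.21) = -4.24%, loss ≈ 22112 × 4.24/100 ≈ 938.
Total lost output = 2189 + 1473 + 456 + 938 = 5056 billion.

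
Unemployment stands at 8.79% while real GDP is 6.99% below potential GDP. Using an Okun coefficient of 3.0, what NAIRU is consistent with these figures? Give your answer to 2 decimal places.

From Okun's law, u - u* = -(output gap)/β = -(-6.99)/3.0 = 2.33 points.
So u* = 8.79 - 2.33 = 6.46%.

6.46%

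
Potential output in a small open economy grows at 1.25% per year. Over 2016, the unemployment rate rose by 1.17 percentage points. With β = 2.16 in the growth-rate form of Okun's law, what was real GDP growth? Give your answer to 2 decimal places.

Growth-rate Okun's law: g_Y = g_Y* - β × Δu.
g_Y = 1.25 - 2.16 × (1.17) = 1.25 - 2.5272 = -1.2772%, i.e. -1.28% to 2 d.p.

-1.28%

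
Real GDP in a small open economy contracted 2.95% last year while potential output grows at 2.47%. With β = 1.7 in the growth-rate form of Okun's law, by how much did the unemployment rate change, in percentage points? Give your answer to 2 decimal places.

3.19 percentage points

Growth-rate Okun's law: g_Y = g_Y* - β × Δu, so Δu = (g_Y* - g_Y)/β.
Δu = (2.47 + 2.95)/1.7 = 5.42/1.7 = 3.19 percentage points.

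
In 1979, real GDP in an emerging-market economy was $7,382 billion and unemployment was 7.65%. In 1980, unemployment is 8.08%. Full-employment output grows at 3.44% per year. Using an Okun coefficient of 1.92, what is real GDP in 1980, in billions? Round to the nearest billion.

Δu = 8.08 - 7.65 = 0.43 points.
Okun's law (growth form): g_Y = g_Y* - β × Δu = 3.44 - 1.92 × (0.43) = 3.44 - 0.8256 = 2.6144%.
Real GDP in the next year = 7382 × (1 + 2.6144/100) = 7382 × 1.026144 ≈ 7575 billion.

$7,575 billion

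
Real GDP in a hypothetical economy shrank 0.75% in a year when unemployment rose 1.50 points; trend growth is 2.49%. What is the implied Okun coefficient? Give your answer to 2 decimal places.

Growth form: g_Y = g_Y* - β × Δu, so β = (g_Y* - g_Y)/Δu.
β = (2.49 + 0.75)/1.50 = 3.24/1.50 = 2.16.

β ≈ 2.16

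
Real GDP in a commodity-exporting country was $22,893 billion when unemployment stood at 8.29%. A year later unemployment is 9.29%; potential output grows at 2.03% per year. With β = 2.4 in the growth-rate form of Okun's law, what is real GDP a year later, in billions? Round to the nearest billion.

Δu = 9.29 - 8.29 = 1 point.
Okun's law (growth form): g_Y = g_Y* - β × Δu = 2.03 - 2.4 × (1.00) = 2.03 - 2.4 = -0.37%.
Real GDP in the next year = 22893 × (1 - 0.37/100) = 22893 × 0.9963 ≈ 22808 billion.

$22,808 billion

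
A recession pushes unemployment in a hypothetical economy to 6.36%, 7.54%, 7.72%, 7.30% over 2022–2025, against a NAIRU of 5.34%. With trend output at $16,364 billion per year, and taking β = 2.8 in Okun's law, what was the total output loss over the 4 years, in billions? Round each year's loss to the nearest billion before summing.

$3,463 billion

Year 2022: gap = -2.8 × (6.36 - 5.34) = -2.856%, loss ≈ 16364 × 2.856/100 ≈ 467.
Year 2023: gap = -2.8 × (7.54 - 5.34) = -6.16%, loss ≈ 16364 × 6.16/100 ≈ 1008.
Year 2024: gap = -2.8 × (7.72 - 5.34) = -6.664%, loss ≈ 16364 × 6.664/100 ≈ 1090.
Year 2025: gap = -2.8 × (7.3 - 5.34) = -5.488%, loss ≈ 16364 × 5.488/100 ≈ 898.
Total lost output = 467 + 1008 + 1090 + 898 = 3463 billion.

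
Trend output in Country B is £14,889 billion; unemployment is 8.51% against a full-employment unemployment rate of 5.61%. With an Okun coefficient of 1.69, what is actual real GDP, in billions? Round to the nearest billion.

£14,159 billion

Unemployment gap = 8.51 - 5.61 = 2.9 points, so the output gap is -1.69 × 2.9 = -4.901%.
Actual GDP = 14889 × (1 - 4.901/100) = 14889 × 0.95099 ≈ 14159 billion.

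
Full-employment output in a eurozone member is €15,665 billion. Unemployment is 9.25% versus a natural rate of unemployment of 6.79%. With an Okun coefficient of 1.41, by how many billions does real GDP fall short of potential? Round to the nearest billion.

Output gap = -1.41 × (9.25 - 6.79) = -1.41 × 2.46 = -3.4686%.
Actual GDP ≈ 15665 × 0.965314 ≈ 15122 billion, so the shortfall is 15665 - 15122 = 543 billion.

€543 billion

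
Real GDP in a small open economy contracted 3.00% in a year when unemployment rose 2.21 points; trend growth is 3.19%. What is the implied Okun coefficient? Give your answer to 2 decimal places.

β ≈ 2.80

Growth form: g_Y = g_Y* - β × Δu, so β = (g_Y* - g_Y)/Δu.
β = (3.19 + 3)/2.21 = 6.19/2.21 = 2.80.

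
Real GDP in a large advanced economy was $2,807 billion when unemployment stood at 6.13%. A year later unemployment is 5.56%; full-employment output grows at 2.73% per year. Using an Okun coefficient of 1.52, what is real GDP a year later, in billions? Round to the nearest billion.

$2,908 billion

Δu = 5.56 - 6.13 = -0.57 points.
Okun's law (growth form): g_Y = g_Y* - β × Δu = 2.73 - 1.52 × (-0.57) = 2.73 + 0.8664 = 3.5964%.
Real GDP in the next year = 2807 × (1 + 3.5964/100) = 2807 × 1.035964 ≈ 2908 billion.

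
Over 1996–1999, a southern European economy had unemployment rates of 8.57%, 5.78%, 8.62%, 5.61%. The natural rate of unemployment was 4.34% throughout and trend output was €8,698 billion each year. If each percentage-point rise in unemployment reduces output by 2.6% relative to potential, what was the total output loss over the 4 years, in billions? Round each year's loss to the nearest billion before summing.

€2,538 billion

Year 1996: gap = -2.6 × (8.57 - 4.34) = -10.998%, loss ≈ 8698 × 10.998/100 ≈ 957.
Year 1997: gap = -2.6 × (5.78 - 4.34) = -3.744%, loss ≈ 8698 × 3.744/100 ≈ 326.
Year 1998: gap = -2.6 × (8.62 - 4.34) = -11.128%, loss ≈ 8698 × 11.128/100 ≈ 968.
Year 1999: gap = -2.6 × (5.61 - 4.34) = -3.302%, loss ≈ 8698 × 3.302/100 ≈ 287.
Total lost output = 957 + 326 + 968 + 287 = 2538 billion.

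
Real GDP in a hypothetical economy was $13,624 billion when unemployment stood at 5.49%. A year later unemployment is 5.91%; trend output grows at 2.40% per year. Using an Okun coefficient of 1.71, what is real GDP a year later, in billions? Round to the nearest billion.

Δu = 5.91 - 5.49 = 0.42 points.
Okun's law (growth form): g_Y = g_Y* - β × Δu = 2.40 - 1.71 × (0.42) = 2.4 - 0.7182 = 1.6818%.
Real GDP in the next year = 13624 × (1 + 1.6818/100) = 13624 × 1.016818 ≈ 13853 billion.

$13,853 billion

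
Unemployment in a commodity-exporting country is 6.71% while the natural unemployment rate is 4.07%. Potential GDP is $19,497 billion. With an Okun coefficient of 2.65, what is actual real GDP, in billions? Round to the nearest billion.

$18,133 billion

Unemployment gap = 6.71 - 4.07 = 2.64 points, so the output gap is -2.65 × 2.64 = -6.996%.
Actual GDP = 19497 × (1 - 6.996/100) = 19497 × 0.93004 ≈ 18133 billion.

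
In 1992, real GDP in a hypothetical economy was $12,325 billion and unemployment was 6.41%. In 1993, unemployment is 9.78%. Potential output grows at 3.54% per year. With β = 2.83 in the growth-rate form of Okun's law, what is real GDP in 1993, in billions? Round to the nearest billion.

$11,586 billion

Δu = 9.78 - 6.41 = 3.37 points.
Okun's law (growth form): g_Y = g_Y* - β × Δu = 3.54 - 2.83 × (3.37) = 3.54 - 9.5371 = -5.9971%.
Real GDP in the next year = 12325 × (1 - 5.9971/100) = 12325 × 0.940029 ≈ 11586 billion.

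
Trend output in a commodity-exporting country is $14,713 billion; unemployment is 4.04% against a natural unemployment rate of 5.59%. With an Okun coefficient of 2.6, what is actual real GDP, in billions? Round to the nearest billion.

$15,306 billion

Unemployment gap = 4.04 - 5.59 = -1.55 points, so the output gap is -2.6 × (-1.55) = 4.03%.
Actual GDP = 14713 × (1 + 4.03/100) = 14713 × 1.0403 ≈ 15306 billion.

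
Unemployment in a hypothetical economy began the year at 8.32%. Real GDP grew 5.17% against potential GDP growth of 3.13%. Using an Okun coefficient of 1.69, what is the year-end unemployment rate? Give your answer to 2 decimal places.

7.11%

Growth-rate Okun's law: g_Y = g_Y* - β × Δu, so Δu = (g_Y* - g_Y)/β.
Δu = (3.13 - 5.17)/1.69 = -2.04/1.69 = -1.21 percentage points.
Year-end unemployment = 8.32 - 1.21 = 7.11%.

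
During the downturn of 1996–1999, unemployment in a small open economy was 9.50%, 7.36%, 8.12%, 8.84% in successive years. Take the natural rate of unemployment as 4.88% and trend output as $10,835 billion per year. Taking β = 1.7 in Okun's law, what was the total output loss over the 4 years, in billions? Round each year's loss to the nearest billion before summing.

$2,634 billion

Year 1996: gap = -1.7 × (9.5 - 4.88) = -7.854%, loss ≈ 10835 × 7.854/100 ≈ 851.
Year 1997: gap = -1.7 × (7.36 - 4.88) = -4.216%, loss ≈ 10835 × 4.216/100 ≈ 457.
Year 1998: gap = -1.7 × (8.12 - 4.88) = -5.508%, loss ≈ 10835 × 5.508/100 ≈ 597.
Year 1999: gap = -1.7 × (8.84 - 4.88) = -6.732%, loss ≈ 10835 × 6.732/100 ≈ 729.
Total lost output = 851 + 457 + 597 + 729 = 2634 billion.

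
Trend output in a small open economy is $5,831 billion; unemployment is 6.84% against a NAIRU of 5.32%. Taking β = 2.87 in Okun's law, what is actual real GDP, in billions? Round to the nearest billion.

$5,577 billion

Unemployment gap = 6.84 - 5.32 = 1.52 points, so the output gap is -2.87 × 1.52 = -4.3624%.
Actual GDP = 5831 × (1 - 4.3624/100) = 5831 × 0.956376 ≈ 5577 billion.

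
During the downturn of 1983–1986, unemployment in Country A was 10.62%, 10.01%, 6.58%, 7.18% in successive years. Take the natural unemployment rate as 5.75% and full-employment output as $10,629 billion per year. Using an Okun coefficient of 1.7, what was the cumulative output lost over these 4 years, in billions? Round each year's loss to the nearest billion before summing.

Year 1983: gap = -1.7 × (10.62 - 5.75) = -8.279%, loss ≈ 10629 × 8.279/100 ≈ 880.
Year 1984: gap = -1.7 × (10.01 - 5.75) = -7.242%, loss ≈ 10629 × 7.242/100 ≈ 770.
Year 1985: gap = -1.7 × (6.58 - 5.75) = -1.411%, loss ≈ 10629 × 1.411/100 ≈ 150.
Year 1986: gap = -1.7 × (7.18 - 5.75) = -2.431%, loss ≈ 10629 × 2.431/100 ≈ 258.
Total lost output = 880 + 770 + 150 + 258 = 2058 billion.

$2,058 billion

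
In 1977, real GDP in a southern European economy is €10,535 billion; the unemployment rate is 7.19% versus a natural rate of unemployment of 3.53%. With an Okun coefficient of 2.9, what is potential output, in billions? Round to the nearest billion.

Unemployment gap = 7.19 - 3.53 = 3.66 points, so output gap = -2.9 × 3.66 = -10.614%.
Since Y = Y* × (1 + gap/100), Y* = 10535/0.89386 ≈ 11786 billion.

€11,786 billion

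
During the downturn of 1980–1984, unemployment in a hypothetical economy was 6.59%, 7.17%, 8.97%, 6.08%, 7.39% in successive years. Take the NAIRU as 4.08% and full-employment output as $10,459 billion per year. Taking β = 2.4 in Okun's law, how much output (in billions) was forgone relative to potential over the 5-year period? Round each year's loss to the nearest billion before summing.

Year 1980: gap = -2.4 × (6.59 - 4.08) = -6.024%, loss ≈ 10459 × 6.024/100 ≈ 630.
Year 1981: gap = -2.4 × (7.17 - 4.08) = -7.416%, loss ≈ 10459 × 7.416/100 ≈ 776.
Year 1982: gap = -2.4 × (8.97 - 4.08) = -11.736%, loss ≈ 10459 × 11.736/100 ≈ 1227.
Year 1983: gap = -2.4 × (6.08 - 4.08) = -4.8%, loss ≈ 10459 × 4.8/100 ≈ 502.
Year 1984: gap = -2.4 × (7.39 - 4.08) = -7.944%, loss ≈ 10459 × 7.944/100 ≈ 831.
Total lost output = 630 + 776 + 1227 + 502 + 831 = 3966 billion.

$3,966 billion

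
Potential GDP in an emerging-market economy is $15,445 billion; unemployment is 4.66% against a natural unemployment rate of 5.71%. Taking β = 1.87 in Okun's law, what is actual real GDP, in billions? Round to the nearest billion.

$15,748 billion

Unemployment gap = 4.66 - 5.71 = -1.05 points, so the output gap is -1.87 × (-1.05) = 1.9635%.
Actual GDP = 15445 × (1 + 1.9635/100) = 15445 × 1.019635 ≈ 15748 billion.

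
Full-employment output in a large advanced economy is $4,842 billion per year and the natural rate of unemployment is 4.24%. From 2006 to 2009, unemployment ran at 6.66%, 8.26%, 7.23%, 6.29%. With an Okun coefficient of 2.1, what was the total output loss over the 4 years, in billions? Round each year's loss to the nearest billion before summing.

Year 2006: gap = -2.1 × (6.66 - 4.24) = -5.082%, loss ≈ 4842 × 5.082/100 ≈ 246.
Year 2007: gap = -2.1 × (8.26 - 4.24) = -8.442%, loss ≈ 4842 × 8.442/100 ≈ 409.
Year 2008: gap = -2.1 × (7.23 - 4.24) = -6.279%, loss ≈ 4842 × 6.279/100 ≈ 304.
Year 2009: gap = -2.1 × (6.29 - 4.24) = -4.305%, loss ≈ 4842 × 4.305/100 ≈ 208.
Total lost output = 246 + 409 + 304 + 208 = 1167 billion.

$1,167 billion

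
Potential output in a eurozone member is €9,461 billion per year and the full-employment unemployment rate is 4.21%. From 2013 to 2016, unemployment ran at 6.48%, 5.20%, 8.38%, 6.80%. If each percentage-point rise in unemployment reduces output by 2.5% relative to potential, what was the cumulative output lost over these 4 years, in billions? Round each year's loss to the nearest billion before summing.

Year 2013: gap = -2.5 × (6.48 - 4.21) = -5.675%, loss ≈ 9461 × 5.675/100 ≈ 537.
Year 2014: gap = -2.5 × (5.2 - 4.21) = -2.475%, loss ≈ 9461 × 2.475/100 ≈ 234.
Year 2015: gap = -2.5 × (8.38 - 4.21) = -10.425%, loss ≈ 9461 × 10.425/100 ≈ 986.
Year 2016: gap = -2.5 × (6.8 - 4.21) = -6.475%, loss ≈ 9461 × 6.475/100 ≈ 613.
Total lost output = 537 + 234 + 986 + 613 = 2370 billion.

€2,370 billion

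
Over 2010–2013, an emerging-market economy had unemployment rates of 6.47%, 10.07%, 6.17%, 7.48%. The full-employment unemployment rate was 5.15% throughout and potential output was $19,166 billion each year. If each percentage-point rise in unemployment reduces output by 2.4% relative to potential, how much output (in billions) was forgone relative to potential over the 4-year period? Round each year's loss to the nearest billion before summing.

Year 2010: gap = -2.4 × (6.47 - 5.15) = -3.168%, loss ≈ 19166 × 3.168/100 ≈ 607.
Year 2011: gap = -2.4 × (10.07 - 5.15) = -11.808%, loss ≈ 19166 × 11.808/100 ≈ 2263.
Year 2012: gap = -2.4 × (6.17 - 5.15) = -2.448%, loss ≈ 19166 × 2.448/100 ≈ 469.
Year 2013: gap = -2.4 × (7.48 - 5.15) = -5.592%, loss ≈ 19166 × 5.592/100 ≈ 1072.
Total lost output = 607 + 2263 + 469 + 1072 = 4411 billion.

$4,411 billion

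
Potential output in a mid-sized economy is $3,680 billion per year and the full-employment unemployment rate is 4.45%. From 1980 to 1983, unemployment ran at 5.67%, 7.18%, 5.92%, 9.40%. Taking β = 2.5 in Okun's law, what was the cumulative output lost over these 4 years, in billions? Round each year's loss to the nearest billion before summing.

Year 1980: gap = -2.5 × (5.67 - 4.45) = -3.05%, loss ≈ 3680 × 3.05/100 ≈ 112.
Year 1981: gap = -2.5 × (7.18 - 4.45) = -6.825%, loss ≈ 3680 × 6.825/100 ≈ 251.
Year 1982: gap = -2.5 × (5.92 - 4.45) = -3.675%, loss ≈ 3680 × 3.675/100 ≈ 135.
Year 1983: gap = -2.5 × (9.4 - 4.45) = -12.375%, loss ≈ 3680 × 12.375/100 ≈ 455.
Total lost output = 112 + 251 + 135 + 455 = 953 billion.

$953 billion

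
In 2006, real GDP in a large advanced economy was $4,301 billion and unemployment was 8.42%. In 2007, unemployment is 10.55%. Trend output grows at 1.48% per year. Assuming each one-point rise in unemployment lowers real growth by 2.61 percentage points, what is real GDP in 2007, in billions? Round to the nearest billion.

$4,126 billion

Δu = 10.55 - 8.42 = 2.13 points.
Okun's law (growth form): g_Y = g_Y* - β × Δu = 1.48 - 2.61 × (2.13) = 1.48 - 5.5593 = -4.0793%.
Real GDP in the next year = 4301 × (1 - 4.0793/100) = 4301 × 0.959207 ≈ 4126 billion.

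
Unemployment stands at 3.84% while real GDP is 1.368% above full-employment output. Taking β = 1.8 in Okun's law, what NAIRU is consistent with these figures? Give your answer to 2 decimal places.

4.60%

From Okun's law, u - u* = -(output gap)/β = -(1.368)/1.8 = -0.76 points.
So u* = 3.84 + 0.76 = 4.60%.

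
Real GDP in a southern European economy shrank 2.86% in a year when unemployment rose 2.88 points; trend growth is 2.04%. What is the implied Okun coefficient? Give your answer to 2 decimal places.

Growth form: g_Y = g_Y* - β × Δu, so β = (g_Y* - g_Y)/Δu.
β = (2.04 + 2.86)/2.88 = 4.9/2.88 = 1.70.

β ≈ 1.70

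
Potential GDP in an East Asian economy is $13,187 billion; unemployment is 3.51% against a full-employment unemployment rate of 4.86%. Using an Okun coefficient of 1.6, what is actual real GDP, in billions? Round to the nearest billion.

Unemployment gap = 3.51 - 4.86 = -1.35 points, so the output gap is -1.6 × (-1.35) = 2.16%.
Actual GDP = 13187 × (1 + 2.16/100) = 13187 × 1.0216 ≈ 13472 billion.

$13,472 billion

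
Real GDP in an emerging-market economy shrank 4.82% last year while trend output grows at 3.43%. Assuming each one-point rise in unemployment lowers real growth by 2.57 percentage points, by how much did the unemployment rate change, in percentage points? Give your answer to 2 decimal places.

3.21 percentage points

Growth-rate Okun's law: g_Y = g_Y* - β × Δu, so Δu = (g_Y* - g_Y)/β.
Δu = (3.43 + 4.82)/2.57 = 8.25/2.57 = 3.21 percentage points.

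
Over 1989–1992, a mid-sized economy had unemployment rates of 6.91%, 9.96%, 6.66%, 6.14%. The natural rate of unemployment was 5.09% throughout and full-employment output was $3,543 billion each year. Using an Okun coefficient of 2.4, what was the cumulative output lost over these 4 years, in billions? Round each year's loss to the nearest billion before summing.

$792 billion

Year 1989: gap = -2.4 × (6.91 - 5.09) = -4.368%, loss ≈ 3543 × 4.368/100 ≈ 155.
Year 1990: gap = -2.4 × (9.96 - 5.09) = -11.688%, loss ≈ 3543 × 11.688/100 ≈ 414.
Year 1991: gap = -2.4 × (6.66 - 5.09) = -3.768%, loss ≈ 3543 × 3.768/100 ≈ 134.
Year 1992: gap = -2.4 × (6.14 - 5.09) = -2.52%, loss ≈ 3543 × 2.52/100 ≈ 89.
Total lost output = 155 + 414 + 134 + 89 = 792 billion.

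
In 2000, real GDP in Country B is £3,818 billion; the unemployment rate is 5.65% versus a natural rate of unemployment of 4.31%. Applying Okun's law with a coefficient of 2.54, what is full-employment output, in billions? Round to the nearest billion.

£3,953 billion

Unemployment gap = 5.65 - 4.31 = 1.34 points, so output gap = -2.54 × 1.34 = -3.4036%.
Since Y = Y* × (1 + gap/100), Y* = 3818/0.965964 ≈ 3953 billion.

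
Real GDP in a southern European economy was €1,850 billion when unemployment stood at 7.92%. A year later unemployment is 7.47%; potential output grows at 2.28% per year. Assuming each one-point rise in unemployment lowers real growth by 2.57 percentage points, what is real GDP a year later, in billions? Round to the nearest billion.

Δu = 7.47 - 7.92 = -0.45 points.
Okun's law (growth form): g_Y = g_Y* - β × Δu = 2.28 - 2.57 × (-0.45) = 2.28 + 1.1565 = 3.4365%.
Real GDP in the next year = 1850 × (1 + 3.4365/100) = 1850 × 1.034365 ≈ 1914 billion.

€1,914 billion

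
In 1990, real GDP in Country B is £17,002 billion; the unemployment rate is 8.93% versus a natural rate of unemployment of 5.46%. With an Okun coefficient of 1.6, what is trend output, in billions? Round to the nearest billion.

£18,001 billion

Unemployment gap = 8.93 - 5.46 = 3.47 points, so output gap = -1.6 × 3.47 = -5.552%.
Since Y = Y* × (1 + gap/100), Y* = 17002/0.94448 ≈ 18001 billion.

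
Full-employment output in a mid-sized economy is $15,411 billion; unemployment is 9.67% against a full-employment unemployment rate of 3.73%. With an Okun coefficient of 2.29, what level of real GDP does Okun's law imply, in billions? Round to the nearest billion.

$13,315 billion

Unemployment gap = 9.67 - 3.73 = 5.94 points, so the output gap is -2.29 × 5.94 = -13.6026%.
Actual GDP = 15411 × (1 - 13.6026/100) = 15411 × 0.863974 ≈ 13315 billion.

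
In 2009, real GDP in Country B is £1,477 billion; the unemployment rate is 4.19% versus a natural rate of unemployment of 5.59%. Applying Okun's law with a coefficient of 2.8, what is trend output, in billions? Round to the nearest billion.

£1,421 billion

Unemployment gap = 4.19 - 5.59 = -1.4 points, so output gap = -2.8 × (-1.4) = 3.92%.
Since Y = Y* × (1 + gap/100), Y* = 1477/1.0392 ≈ 1421 billion.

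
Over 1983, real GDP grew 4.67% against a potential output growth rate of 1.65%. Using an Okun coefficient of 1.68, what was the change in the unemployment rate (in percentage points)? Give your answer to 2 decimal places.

-1.80 percentage points

Growth-rate Okun's law: g_Y = g_Y* - β × Δu, so Δu = (g_Y* - g_Y)/β.
Δu = (1.65 - 4.67)/1.68 = -3.02/1.68 = -1.80 percentage points.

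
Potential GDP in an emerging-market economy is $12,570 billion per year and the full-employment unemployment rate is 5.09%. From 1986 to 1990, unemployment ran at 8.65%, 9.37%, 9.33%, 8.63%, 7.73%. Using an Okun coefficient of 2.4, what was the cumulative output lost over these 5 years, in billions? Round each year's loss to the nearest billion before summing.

$5,508 billion

Year 1986: gap = -2.4 × (8.65 - 5.09) = -8.544%, loss ≈ 12570 × 8.544/100 ≈ 1074.
Year 1987: gap = -2.4 × (9.37 - 5.09) = -10.272%, loss ≈ 12570 × 10.272/100 ≈ 1291.
Year 1988: gap = -2.4 × (9.33 - 5.09) = -10.176%, loss ≈ 12570 × 10.176/100 ≈ 1279.
Year 1989: gap = -2.4 × (8.63 - 5.09) = -8.496%, loss ≈ 12570 × 8.496/100 ≈ 1068.
Year 1990: gap = -2.4 × (7.73 - 5.09) = -6.336%, loss ≈ 12570 × 6.336/100 ≈ 796.
Total lost output = 1074 + 1291 + 1279 + 1068 + 796 = 5508 billion.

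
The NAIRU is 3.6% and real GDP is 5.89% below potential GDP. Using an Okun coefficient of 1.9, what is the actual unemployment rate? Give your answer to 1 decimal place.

From Okun's law, u - u* = -(output gap)/β = -(-5.89)/1.9 = 3.1 points.
So u = 3.6 + 3.1 = 6.7%.

6.7%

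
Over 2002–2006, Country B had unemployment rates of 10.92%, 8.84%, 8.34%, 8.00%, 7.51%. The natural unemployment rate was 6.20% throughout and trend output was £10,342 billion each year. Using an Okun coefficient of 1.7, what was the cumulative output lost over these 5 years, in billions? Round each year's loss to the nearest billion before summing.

£2,216 billion

Year 2002: gap = -1.7 × (10.92 - 6.2) = -8.024%, loss ≈ 10342 × 8.024/100 ≈ 830.
Year 2003: gap = -1.7 × (8.84 - 6.2) = -4.488%, loss ≈ 10342 × 4.488/100 ≈ 464.
Year 2004: gap = -1.7 × (8.34 - 6.2) = -3.638%, loss ≈ 10342 × 3.638/100 ≈ 376.
Year 2005: gap = -1.7 × (8 - 6.2) = -3.06%, loss ≈ 10342 × 3.06/100 ≈ 316.
Year 2006: gap = -1.7 × (7.51 - 6.2) = -2.227%, loss ≈ 10342 × 2.227/100 ≈ 230.
Total lost output = 830 + 464 + 376 + 316 + 230 = 2216 billion.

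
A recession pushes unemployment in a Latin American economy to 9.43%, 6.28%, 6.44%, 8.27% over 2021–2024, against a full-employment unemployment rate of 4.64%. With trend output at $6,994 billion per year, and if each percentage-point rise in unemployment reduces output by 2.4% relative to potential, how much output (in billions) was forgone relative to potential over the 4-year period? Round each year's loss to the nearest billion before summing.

$1,990 billion

Year 2021: gap = -2.4 × (9.43 - 4.64) = -11.496%, loss ≈ 6994 × 11.496/100 ≈ 804.
Year 2022: gap = -2.4 × (6.28 - 4.64) = -3.936%, loss ≈ 6994 × 3.936/100 ≈ 275.
Year 2023: gap = -2.4 × (6.44 - 4.64) = -4.32%, loss ≈ 6994 × 4.32/100 ≈ 302.
Year 2024: gap = -2.4 × (8.27 - 4.64) = -8.712%, loss ≈ 6994 × 8.712/100 ≈ 609.
Total lost output = 804 + 275 + 302 + 609 = 1990 billion.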